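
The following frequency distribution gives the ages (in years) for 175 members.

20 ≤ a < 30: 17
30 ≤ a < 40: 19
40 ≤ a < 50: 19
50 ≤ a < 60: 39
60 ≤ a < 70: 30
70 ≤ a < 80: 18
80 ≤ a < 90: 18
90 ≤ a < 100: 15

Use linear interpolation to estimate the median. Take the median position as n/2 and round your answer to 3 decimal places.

58.333

Cumulative frequencies: 17, 36, 55, 94, 124, 142, 160, 175
n = 175; position = n/2 = 87.5.
This falls in the class 50 ≤ a < 60: L = 50, F = 55, f = 39, h = 10.
Median ≈ 50 + ((87.5 − 55) / 39) × 10 = 58.3333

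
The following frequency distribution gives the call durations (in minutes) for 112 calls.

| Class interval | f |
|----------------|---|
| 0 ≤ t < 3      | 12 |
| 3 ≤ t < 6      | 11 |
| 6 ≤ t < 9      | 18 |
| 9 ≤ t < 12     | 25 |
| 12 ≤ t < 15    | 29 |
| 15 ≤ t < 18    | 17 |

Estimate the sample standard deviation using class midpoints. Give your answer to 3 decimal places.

4.640

Midpoints: 1.5, 4.5, 7.5, 10.5, 13.5, 16.5
n = 112, Σfm = 1137, mean = 10.1518
Σfm² = 13932
Σf(m − x̄)² = Σfm² − (Σfm)²/n = 13932 − 1137²/112 = 2389.4196
Sample variance = 2389.4196 / 111 = 21.5263
Standard deviation = √21.5263 = 4.6396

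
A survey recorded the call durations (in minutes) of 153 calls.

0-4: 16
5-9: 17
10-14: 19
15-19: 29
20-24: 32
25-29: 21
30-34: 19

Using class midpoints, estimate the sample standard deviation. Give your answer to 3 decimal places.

9.178

Midpoints: 2, 7, 12, 17, 22, 27, 32
n = 153, Σfm = 2751, mean = 17.9804
Σfm² = 62267
Σf(m − x̄)² = Σfm² − (Σfm)²/n = 62267 − 2751²/153 = 12802.9412
Sample variance = 12802.9412 / 152 = 84.2299
Standard deviation = √84.2299 = 9.1777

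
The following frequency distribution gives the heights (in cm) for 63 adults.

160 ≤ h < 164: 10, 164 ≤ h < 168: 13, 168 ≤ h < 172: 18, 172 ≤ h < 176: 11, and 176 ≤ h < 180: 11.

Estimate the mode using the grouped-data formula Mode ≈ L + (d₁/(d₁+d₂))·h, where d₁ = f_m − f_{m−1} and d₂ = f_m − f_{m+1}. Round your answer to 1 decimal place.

169.7

Modal class: 168 ≤ h < 172 (highest frequency 18).
d₁ = 18 − 13 = 5, d₂ = 18 − 11 = 7
Mode ≈ 168 + (5/(5+7)) × 4 = 168 + 1.6667 = 169.6667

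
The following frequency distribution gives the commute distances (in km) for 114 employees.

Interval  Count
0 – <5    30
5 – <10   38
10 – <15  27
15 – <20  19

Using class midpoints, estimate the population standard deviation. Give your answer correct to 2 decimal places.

Midpoints: 2.5, 7.5, 12.5, 17.5
n = 114, Σfm = 1030, mean = 9.0351
Σfm² = 12362.5
Σf(m − x̄)² = Σfm² − (Σfm)²/n = 12362.5 − 1030²/114 = 3056.3596
Population variance = 3056.3596 / 114 = 26.8102
Standard deviation = √26.8102 = 5.1779

5.18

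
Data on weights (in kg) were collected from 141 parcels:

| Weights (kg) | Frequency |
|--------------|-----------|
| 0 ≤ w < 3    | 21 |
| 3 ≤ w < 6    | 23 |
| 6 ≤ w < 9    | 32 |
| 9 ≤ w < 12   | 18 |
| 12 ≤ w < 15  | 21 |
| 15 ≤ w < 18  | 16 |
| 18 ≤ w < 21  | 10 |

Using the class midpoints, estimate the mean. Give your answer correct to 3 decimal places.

Midpoints: 1.5, 4.5, 7.5, 10.5, 13.5, 16.5, 19.5
Σfm = 21×1.5 + 23×4.5 + 32×7.5 + 18×10.5 + 21×13.5 + 16×16.5 + 10×19.5 = 1306.5
n = Σf = 141
Mean = 1306.5 / 141 = 9.2660

9.266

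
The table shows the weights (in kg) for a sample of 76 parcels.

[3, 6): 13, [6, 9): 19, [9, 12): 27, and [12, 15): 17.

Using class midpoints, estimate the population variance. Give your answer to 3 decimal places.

Midpoints: 4.5, 7.5, 10.5, 13.5
n = 76, Σfm = 714, mean = 9.3947
Σfm² = 7407
Σf(m − x̄)² = Σfm² − (Σfm)²/n = 7407 − 714²/76 = 699.1579
Population variance = 699.1579 / 76 = 9.1994

9.199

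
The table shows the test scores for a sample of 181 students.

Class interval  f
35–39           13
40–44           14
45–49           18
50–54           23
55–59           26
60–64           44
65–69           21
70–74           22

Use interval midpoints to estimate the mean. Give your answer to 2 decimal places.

56.97

Midpoints: 37, 42, 47, 52, 57, 62, 67, 72
Σfm = 13×37 + 14×42 + 18×47 + 23×52 + 26×57 + 44×62 + 21×67 + 22×72 = 10312
n = Σf = 181
Mean = 10312 / 181 = 56.9724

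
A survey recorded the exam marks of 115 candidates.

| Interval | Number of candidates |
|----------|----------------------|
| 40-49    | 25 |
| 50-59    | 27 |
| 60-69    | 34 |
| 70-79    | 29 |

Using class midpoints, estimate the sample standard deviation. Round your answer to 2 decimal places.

10.92

Midpoints: 44.5, 54.5, 64.5, 74.5
n = 115, Σfm = 6937.5, mean = 60.3261
Σfm² = 432108.75
Σf(m − x̄)² = Σfm² − (Σfm)²/n = 432108.75 − 6937.5²/115 = 13596.5217
Sample variance = 13596.5217 / 114 = 119.2677
Standard deviation = √119.2677 = 10.9210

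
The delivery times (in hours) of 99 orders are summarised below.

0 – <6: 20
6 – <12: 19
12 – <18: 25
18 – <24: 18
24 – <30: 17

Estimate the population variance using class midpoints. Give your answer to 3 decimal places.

67.093

Midpoints: 3, 9, 15, 21, 27
n = 99, Σfm = 1443, mean = 14.5758
Σfm² = 27675
Σf(m − x̄)² = Σfm² − (Σfm)²/n = 27675 − 1443²/99 = 6642.1818
Population variance = 6642.1818 / 99 = 67.0927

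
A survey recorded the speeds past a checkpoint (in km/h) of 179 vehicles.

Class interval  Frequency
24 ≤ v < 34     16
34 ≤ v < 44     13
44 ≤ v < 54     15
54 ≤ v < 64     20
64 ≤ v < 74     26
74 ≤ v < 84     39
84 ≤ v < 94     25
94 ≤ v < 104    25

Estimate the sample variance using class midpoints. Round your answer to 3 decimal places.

458.609

Midpoints: 29, 39, 49, 59, 69, 79, 89, 99
n = 179, Σfm = 12461, mean = 69.6145
Σfm² = 949099
Σf(m − x̄)² = Σfm² − (Σfm)²/n = 949099 − 12461²/179 = 81632.4022
Sample variance = 81632.4022 / 178 = 458.6090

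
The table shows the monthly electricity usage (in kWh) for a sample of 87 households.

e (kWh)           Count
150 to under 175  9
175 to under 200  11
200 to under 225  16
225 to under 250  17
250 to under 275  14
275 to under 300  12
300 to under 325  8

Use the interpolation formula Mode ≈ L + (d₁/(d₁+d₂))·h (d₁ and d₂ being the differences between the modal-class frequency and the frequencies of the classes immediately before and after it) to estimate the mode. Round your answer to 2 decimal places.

231.25

Modal class: 225 to under 250 (highest frequency 17).
d₁ = 17 − 16 = 1, d₂ = 17 − 14 = 3
Mode ≈ 225 + (1/(1+3)) × 25 = 225 + 6.2500 = 231.2500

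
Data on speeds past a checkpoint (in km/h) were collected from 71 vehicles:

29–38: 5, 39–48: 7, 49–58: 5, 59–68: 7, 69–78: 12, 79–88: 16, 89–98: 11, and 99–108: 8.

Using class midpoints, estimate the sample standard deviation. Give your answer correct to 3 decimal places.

20.763

Midpoints: 33.5, 43.5, 53.5, 63.5, 73.5, 83.5, 93.5, 103.5
n = 71, Σfm = 5258.5, mean = 74.0634
Σfm² = 419639.75
Σf(m − x̄)² = Σfm² − (Σfm)²/n = 419639.75 − 5258.5²/71 = 30177.4648
Sample variance = 30177.4648 / 70 = 431.1066
Standard deviation = √431.1066 = 20.7631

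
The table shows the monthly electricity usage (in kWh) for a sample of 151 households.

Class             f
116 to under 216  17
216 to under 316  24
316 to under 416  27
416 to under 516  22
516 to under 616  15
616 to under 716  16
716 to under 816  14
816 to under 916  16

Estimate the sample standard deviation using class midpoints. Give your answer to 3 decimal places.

220.933

Midpoints: 166, 266, 366, 466, 566, 666, 766, 866
n = 151, Σfm = 73066, mean = 483.8808
Σfm² = 42676956
Σf(m − x̄)² = Σfm² − (Σfm)²/n = 42676956 − 73066²/151 = 7321721.8543
Sample variance = 7321721.8543 / 150 = 48811.4790
Standard deviation = √48811.4790 = 220.9332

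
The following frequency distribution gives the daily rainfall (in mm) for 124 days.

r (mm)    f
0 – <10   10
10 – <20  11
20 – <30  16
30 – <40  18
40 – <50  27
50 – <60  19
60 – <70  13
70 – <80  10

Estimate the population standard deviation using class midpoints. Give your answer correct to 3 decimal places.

19.745

Midpoints: 5, 15, 25, 35, 45, 55, 65, 75
n = 124, Σfm = 5100, mean = 41.1290
Σfm² = 258100
Σf(m − x̄)² = Σfm² − (Σfm)²/n = 258100 − 5100²/124 = 48341.9355
Population variance = 48341.9355 / 124 = 389.8543
Standard deviation = √389.8543 = 19.7447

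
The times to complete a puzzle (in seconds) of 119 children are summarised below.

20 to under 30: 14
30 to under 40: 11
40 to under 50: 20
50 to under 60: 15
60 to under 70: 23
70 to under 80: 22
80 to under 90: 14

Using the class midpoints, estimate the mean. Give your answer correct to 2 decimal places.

57.10

Midpoints: 25, 35, 45, 55, 65, 75, 85
Σfm = 14×25 + 11×35 + 20×45 + 15×55 + 23×65 + 22×75 + 14×85 = 6795
n = Σf = 119
Mean = 6795 / 119 = 57.1008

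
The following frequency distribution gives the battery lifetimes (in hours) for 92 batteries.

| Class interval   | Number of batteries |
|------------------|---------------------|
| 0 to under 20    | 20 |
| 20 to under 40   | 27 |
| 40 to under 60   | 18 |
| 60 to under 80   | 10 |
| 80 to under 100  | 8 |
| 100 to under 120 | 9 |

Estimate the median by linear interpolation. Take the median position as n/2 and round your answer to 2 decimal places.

Cumulative frequencies: 20, 47, 65, 75, 83, 92
n = 92; position = n/2 = 46.
This falls in the class 20 to under 40: L = 20, F = 20, f = 27, h = 20.
Median ≈ 20 + ((46 − 20) / 27) × 20 = 39.2593

39.26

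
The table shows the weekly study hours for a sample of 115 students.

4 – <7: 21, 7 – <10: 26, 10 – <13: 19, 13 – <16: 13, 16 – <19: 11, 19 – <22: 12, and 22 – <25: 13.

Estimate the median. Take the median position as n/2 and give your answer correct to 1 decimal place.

11.7

Cumulative frequencies: 21, 47, 66, 79, 90, 102, 115
n = 115; position = n/2 = 57.5.
This falls in the class 10 – <13: L = 10, F = 47, f = 19, h = 3.
Median ≈ 10 + ((57.5 − 47) / 19) × 3 = 11.6579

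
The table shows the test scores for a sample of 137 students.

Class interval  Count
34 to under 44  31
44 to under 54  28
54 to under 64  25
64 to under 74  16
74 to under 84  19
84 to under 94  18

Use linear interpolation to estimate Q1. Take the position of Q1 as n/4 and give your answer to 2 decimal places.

45.16

Cumulative frequencies: 31, 59, 84, 100, 119, 137
n = 137; position = n/4 = 34.25.
This falls in the class 44 to under 54: L = 44, F = 31, f = 28, h = 10.
Lower quartile ≈ 44 + ((34.25 − 31) / 28) × 10 = 45.1607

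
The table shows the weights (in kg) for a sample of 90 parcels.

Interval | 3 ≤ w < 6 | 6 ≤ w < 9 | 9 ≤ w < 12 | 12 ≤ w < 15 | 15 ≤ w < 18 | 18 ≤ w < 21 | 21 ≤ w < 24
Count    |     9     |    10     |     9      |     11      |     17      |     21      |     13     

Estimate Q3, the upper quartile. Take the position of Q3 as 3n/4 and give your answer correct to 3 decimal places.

19.643

Cumulative frequencies: 9, 19, 28, 39, 56, 77, 90
n = 90; position = 3n/4 = 67.5.
This falls in the class 18 ≤ w < 21: L = 18, F = 56, f = 21, h = 3.
Upper quartile ≈ 18 + ((67.5 − 56) / 21) × 3 = 19.6429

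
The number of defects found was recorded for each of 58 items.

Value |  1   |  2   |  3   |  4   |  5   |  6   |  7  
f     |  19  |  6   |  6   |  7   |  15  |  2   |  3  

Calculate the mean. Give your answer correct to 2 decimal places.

3.19

Values: 1, 2, 3, 4, 5, 6, 7
Σfx = 19×1 + 6×2 + 6×3 + 7×4 + 15×5 + 2×6 + 3×7 = 185
n = Σf = 58
Mean = 185 / 58 = 3.1897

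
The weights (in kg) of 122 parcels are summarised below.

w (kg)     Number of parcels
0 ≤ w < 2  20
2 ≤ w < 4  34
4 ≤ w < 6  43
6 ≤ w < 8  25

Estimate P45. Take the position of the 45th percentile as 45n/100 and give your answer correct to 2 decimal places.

4.04

Cumulative frequencies: 20, 54, 97, 122
n = 122; position = 45n/100 = 54.9.
This falls in the class 4 ≤ w < 6: L = 4, F = 54, f = 43, h = 2.
45th percentile ≈ 4 + ((54.9 − 54) / 43) × 2 = 4.0419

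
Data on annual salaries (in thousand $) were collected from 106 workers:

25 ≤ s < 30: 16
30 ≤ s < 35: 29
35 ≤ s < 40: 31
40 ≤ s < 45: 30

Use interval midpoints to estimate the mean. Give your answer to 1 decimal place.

Midpoints: 27.5, 32.5, 37.5, 42.5
Σfm = 16×27.5 + 29×32.5 + 31×37.5 + 30×42.5 = 3820
n = Σf = 106
Mean = 3820 / 106 = 36.0377

36.0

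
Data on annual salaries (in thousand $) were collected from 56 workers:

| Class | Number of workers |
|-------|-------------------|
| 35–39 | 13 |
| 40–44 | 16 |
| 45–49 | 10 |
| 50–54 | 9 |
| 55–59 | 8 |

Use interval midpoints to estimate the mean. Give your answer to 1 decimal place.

Midpoints: 37, 42, 47, 52, 57
Σfm = 13×37 + 16×42 + 10×47 + 9×52 + 8×57 = 2547
n = Σf = 56
Mean = 2547 / 56 = 45.4821

45.5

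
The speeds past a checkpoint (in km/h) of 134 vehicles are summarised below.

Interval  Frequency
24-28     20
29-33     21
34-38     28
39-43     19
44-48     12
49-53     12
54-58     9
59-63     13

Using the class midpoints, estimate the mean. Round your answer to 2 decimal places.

Midpoints: 26, 31, 36, 41, 46, 51, 56, 61
Σfm = 20×26 + 21×31 + 28×36 + 19×41 + 12×46 + 12×51 + 9×56 + 13×61 = 5419
n = Σf = 134
Mean = 5419 / 134 = 40.4403

40.44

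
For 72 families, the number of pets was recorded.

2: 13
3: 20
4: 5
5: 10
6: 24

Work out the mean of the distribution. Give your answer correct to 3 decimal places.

Values: 2, 3, 4, 5, 6
Σfx = 13×2 + 20×3 + 5×4 + 10×5 + 24×6 = 300
n = Σf = 72
Mean = 300 / 72 = 4.1667

4.167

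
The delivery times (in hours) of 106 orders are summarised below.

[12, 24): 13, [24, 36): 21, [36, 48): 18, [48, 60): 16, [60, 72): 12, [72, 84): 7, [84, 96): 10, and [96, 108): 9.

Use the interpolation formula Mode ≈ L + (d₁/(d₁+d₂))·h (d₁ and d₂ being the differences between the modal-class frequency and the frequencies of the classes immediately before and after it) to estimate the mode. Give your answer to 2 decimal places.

32.73

Modal class: [24, 36) (highest frequency 21).
d₁ = 21 − 13 = 8, d₂ = 21 − 18 = 3
Mode ≈ 24 + (8/(8+3)) × 12 = 24 + 8.7273 = 32.7273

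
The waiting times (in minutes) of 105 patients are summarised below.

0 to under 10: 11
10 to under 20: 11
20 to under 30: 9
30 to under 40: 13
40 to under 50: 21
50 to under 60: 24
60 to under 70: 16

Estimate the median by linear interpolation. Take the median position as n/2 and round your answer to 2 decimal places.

44.05

Cumulative frequencies: 11, 22, 31, 44, 65, 89, 105
n = 105; position = n/2 = 52.5.
This falls in the class 40 to under 50: L = 40, F = 44, f = 21, h = 10.
Median ≈ 40 + ((52.5 − 44) / 21) × 10 = 44.0476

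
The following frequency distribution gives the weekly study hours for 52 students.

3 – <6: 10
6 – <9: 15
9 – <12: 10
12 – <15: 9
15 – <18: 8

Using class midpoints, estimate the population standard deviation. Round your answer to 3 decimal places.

Midpoints: 4.5, 7.5, 10.5, 13.5, 16.5
n = 52, Σfm = 516, mean = 9.9231
Σfm² = 5967
Σf(m − x̄)² = Σfm² − (Σfm)²/n = 5967 − 516²/52 = 846.6923
Population variance = 846.6923 / 52 = 16.2825
Standard deviation = √16.2825 = 4.0352

4.035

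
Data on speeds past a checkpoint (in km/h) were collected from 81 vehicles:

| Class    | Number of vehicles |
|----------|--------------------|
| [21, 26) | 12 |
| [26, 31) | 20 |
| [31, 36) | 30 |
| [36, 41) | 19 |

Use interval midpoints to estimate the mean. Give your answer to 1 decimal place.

Midpoints: 23.5, 28.5, 33.5, 38.5
Σfm = 12×23.5 + 20×28.5 + 30×33.5 + 19×38.5 = 2588.5
n = Σf = 81
Mean = 2588.5 / 81 = 31.9568

32.0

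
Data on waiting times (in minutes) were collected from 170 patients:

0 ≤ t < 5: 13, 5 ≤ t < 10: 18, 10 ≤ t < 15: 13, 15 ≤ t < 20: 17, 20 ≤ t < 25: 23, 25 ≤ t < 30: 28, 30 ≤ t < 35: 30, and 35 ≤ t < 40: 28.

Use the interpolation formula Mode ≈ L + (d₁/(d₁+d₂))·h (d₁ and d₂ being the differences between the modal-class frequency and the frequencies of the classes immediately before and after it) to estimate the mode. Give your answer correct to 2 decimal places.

Modal class: 30 ≤ t < 35 (highest frequency 30).
d₁ = 30 − 28 = 2, d₂ = 30 − 28 = 2
Mode ≈ 30 + (2/(2+2)) × 5 = 30 + 2.5000 = 32.5000

32.50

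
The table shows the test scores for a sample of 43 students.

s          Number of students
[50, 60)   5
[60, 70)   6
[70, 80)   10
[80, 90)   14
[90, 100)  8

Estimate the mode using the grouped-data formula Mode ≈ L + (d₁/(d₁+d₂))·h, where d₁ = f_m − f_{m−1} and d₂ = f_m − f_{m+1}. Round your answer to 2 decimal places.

Modal class: [80, 90) (highest frequency 14).
d₁ = 14 − 10 = 4, d₂ = 14 − 8 = 6
Mode ≈ 80 + (4/(4+6)) × 10 = 80 + 4.0000 = 84.0000

84.00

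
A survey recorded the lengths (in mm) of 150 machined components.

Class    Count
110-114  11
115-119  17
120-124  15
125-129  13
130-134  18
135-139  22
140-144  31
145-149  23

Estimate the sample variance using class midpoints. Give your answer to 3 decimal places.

Midpoints: 112, 117, 122, 127, 132, 137, 142, 147
n = 150, Σfm = 19875, mean = 132.5000
Σfm² = 2652275
Σf(m − x̄)² = Σfm² − (Σfm)²/n = 2652275 − 19875²/150 = 18837.5000
Sample variance = 18837.5000 / 149 = 126.4262

126.426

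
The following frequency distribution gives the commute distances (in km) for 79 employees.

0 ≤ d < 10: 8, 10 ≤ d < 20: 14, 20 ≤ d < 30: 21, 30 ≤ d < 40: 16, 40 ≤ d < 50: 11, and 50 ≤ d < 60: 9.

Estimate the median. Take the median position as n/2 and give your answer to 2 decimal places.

Cumulative frequencies: 8, 22, 43, 59, 70, 79
n = 79; position = n/2 = 39.5.
This falls in the class 20 ≤ d < 30: L = 20, F = 22, f = 21, h = 10.
Median ≈ 20 + ((39.5 − 22) / 21) × 10 = 28.3333

28.33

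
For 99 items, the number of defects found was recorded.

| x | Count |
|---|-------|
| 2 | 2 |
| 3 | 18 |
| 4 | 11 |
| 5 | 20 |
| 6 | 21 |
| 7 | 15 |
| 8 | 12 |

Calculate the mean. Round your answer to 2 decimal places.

Values: 2, 3, 4, 5, 6, 7, 8
Σfx = 2×2 + 18×3 + 11×4 + 20×5 + 21×6 + 15×7 + 12×8 = 529
n = Σf = 99
Mean = 529 / 99 = 5.3434

5.34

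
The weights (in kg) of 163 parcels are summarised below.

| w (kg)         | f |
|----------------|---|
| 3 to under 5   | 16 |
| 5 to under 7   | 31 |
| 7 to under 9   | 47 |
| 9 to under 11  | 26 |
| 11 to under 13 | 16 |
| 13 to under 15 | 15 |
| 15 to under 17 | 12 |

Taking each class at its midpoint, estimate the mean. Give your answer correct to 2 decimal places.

Midpoints: 4, 6, 8, 10, 12, 14, 16
Σfm = 16×4 + 31×6 + 47×8 + 26×10 + 16×12 + 15×14 + 12×16 = 1480
n = Σf = 163
Mean = 1480 / 163 = 9.0798

9.08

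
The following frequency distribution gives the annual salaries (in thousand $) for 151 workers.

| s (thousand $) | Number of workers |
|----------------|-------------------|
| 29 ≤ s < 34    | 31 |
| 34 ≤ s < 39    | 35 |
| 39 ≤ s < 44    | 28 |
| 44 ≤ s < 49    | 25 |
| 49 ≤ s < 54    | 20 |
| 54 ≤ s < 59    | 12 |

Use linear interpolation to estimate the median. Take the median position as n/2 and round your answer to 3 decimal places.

40.696

Cumulative frequencies: 31, 66, 94, 119, 139, 151
n = 151; position = n/2 = 75.5.
This falls in the class 39 ≤ s < 44: L = 39, F = 66, f = 28, h = 5.
Median ≈ 39 + ((75.5 − 66) / 28) × 5 = 40.6964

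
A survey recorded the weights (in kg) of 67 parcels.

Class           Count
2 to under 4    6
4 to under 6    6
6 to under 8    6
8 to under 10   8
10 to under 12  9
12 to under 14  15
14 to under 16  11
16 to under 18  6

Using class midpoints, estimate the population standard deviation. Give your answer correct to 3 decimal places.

4.191

Midpoints: 3, 5, 7, 9, 11, 13, 15, 17
n = 67, Σfm = 723, mean = 10.7910
Σfm² = 8979
Σf(m − x̄)² = Σfm² − (Σfm)²/n = 8979 − 723²/67 = 1177.0746
Population variance = 1177.0746 / 67 = 17.5683
Standard deviation = √17.5683 = 4.1915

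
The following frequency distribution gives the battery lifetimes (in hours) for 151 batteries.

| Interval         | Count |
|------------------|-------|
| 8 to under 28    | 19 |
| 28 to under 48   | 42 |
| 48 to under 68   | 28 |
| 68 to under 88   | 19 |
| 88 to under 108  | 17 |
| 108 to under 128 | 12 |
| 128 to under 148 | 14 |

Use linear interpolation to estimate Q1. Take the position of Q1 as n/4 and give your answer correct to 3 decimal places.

Cumulative frequencies: 19, 61, 89, 108, 125, 137, 151
n = 151; position = n/4 = 37.75.
This falls in the class 28 to under 48: L = 28, F = 19, f = 42, h = 20.
Lower quartile ≈ 28 + ((37.75 − 19) / 42) × 20 = 36.9286

36.929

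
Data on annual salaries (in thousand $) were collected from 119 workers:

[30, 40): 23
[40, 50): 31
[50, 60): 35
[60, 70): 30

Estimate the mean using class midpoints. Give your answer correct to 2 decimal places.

51.05

Midpoints: 35, 45, 55, 65
Σfm = 23×35 + 31×45 + 35×55 + 30×65 = 6075
n = Σf = 119
Mean = 6075 / 119 = 51.0504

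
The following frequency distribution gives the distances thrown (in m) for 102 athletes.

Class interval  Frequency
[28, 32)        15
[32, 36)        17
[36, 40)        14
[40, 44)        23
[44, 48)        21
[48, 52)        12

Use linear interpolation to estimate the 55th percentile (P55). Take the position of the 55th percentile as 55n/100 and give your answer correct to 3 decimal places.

41.757

Cumulative frequencies: 15, 32, 46, 69, 90, 102
n = 102; position = 55n/100 = 56.1.
This falls in the class [40, 44): L = 40, F = 46, f = 23, h = 4.
55th percentile ≈ 40 + ((56.1 − 46) / 23) × 4 = 41.7565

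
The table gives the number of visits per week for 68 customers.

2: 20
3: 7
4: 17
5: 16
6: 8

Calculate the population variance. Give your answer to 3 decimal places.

1.937

Values: 2, 3, 4, 5, 6
n = 68, Σfx = 257, mean = 3.7794
Σfx² = 1103
Σf(x − x̄)² = Σfx² − (Σfx)²/n = 1103 − 257²/68 = 131.6912
Population variance = 131.6912 / 68 = 1.9366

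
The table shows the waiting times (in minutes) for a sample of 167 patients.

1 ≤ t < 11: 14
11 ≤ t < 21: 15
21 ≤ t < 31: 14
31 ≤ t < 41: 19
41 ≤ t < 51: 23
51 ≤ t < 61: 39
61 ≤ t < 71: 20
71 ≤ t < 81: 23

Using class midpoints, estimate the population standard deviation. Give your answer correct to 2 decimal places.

Midpoints: 6, 16, 26, 36, 46, 56, 66, 76
n = 167, Σfm = 7682, mean = 46.0000
Σfm² = 429372
Σf(m − x̄)² = Σfm² − (Σfm)²/n = 429372 − 7682²/167 = 76000.0000
Population variance = 76000.0000 / 167 = 455.0898
Standard deviation = √455.0898 = 21.3328

21.33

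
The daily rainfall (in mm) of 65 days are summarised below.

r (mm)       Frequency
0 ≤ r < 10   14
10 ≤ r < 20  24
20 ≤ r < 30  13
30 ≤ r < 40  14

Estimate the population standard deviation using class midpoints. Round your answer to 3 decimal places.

Midpoints: 5, 15, 25, 35
n = 65, Σfm = 1245, mean = 19.1538
Σfm² = 31025
Σf(m − x̄)² = Σfm² − (Σfm)²/n = 31025 − 1245²/65 = 7178.4615
Population variance = 7178.4615 / 65 = 110.4379
Standard deviation = √110.4379 = 10.5089

10.509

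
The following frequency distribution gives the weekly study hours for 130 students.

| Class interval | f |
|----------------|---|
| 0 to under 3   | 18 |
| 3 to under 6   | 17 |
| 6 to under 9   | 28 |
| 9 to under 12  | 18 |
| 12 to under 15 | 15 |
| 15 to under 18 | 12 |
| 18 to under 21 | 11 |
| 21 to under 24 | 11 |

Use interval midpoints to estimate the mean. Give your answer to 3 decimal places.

Midpoints: 1.5, 4.5, 7.5, 10.5, 13.5, 16.5, 19.5, 22.5
Σfm = 18×1.5 + 17×4.5 + 28×7.5 + 18×10.5 + 15×13.5 + 12×16.5 + 11×19.5 + 11×22.5 = 1365
n = Σf = 130
Mean = 1365 / 130 = 10.5000

10.500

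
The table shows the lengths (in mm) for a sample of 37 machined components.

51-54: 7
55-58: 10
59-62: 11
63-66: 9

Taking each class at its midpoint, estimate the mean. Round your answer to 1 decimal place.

Midpoints: 52.5, 56.5, 60.5, 64.5
Σfm = 7×52.5 + 10×56.5 + 11×60.5 + 9×64.5 = 2178.5
n = Σf = 37
Mean = 2178.5 / 37 = 58.8784

58.9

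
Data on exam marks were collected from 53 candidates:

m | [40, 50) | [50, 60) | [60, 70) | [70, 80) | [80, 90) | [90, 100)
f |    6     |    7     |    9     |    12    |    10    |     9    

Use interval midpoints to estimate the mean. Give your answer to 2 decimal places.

Midpoints: 45, 55, 65, 75, 85, 95
Σfm = 6×45 + 7×55 + 9×65 + 12×75 + 10×85 + 9×95 = 3845
n = Σf = 53
Mean = 3845 / 53 = 72.5472

72.55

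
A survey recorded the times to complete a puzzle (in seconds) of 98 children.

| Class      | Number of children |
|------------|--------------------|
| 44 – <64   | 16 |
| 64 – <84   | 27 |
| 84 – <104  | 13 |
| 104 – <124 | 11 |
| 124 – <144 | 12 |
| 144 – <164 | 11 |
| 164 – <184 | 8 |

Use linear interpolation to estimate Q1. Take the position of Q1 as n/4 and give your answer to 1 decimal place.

Cumulative frequencies: 16, 43, 56, 67, 79, 90, 98
n = 98; position = n/4 = 24.5.
This falls in the class 64 – <84: L = 64, F = 16, f = 27, h = 20.
Lower quartile ≈ 64 + ((24.5 − 16) / 27) × 20 = 70.2963

70.3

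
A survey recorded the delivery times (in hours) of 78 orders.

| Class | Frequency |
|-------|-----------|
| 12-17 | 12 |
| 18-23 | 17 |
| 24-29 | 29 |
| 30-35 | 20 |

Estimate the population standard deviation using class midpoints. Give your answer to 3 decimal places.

6.052

Midpoints: 14.5, 20.5, 26.5, 32.5
n = 78, Σfm = 1941, mean = 24.8846
Σfm² = 51157.5
Σf(m − x̄)² = Σfm² − (Σfm)²/n = 51157.5 − 1941²/78 = 2856.4615
Population variance = 2856.4615 / 78 = 36.6213
Standard deviation = √36.6213 = 6.0516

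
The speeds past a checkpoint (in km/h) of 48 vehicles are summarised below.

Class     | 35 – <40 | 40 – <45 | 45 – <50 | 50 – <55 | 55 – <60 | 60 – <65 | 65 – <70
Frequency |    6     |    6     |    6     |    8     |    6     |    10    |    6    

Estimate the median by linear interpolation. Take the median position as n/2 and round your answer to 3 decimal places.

Cumulative frequencies: 6, 12, 18, 26, 32, 42, 48
n = 48; position = n/2 = 24.
This falls in the class 50 – <55: L = 50, F = 18, f = 8, h = 5.
Median ≈ 50 + ((24 − 18) / 8) × 5 = 53.7500

53.750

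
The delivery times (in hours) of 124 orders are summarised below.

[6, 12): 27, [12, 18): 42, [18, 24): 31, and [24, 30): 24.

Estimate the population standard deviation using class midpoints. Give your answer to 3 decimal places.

Midpoints: 9, 15, 21, 27
n = 124, Σfm = 2172, mean = 17.5161
Σfm² = 42804
Σf(m − x̄)² = Σfm² − (Σfm)²/n = 42804 − 2172²/124 = 4758.9677
Population variance = 4758.9677 / 124 = 38.3788
Standard deviation = √38.3788 = 6.1951

6.195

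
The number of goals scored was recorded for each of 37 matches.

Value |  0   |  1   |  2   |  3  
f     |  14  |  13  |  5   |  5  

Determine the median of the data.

1

Cumulative frequencies: 14, 27, 32, 37
n = 37, so the median is the value in position (n+1)/2 = 19.
Position 19 falls at value 1.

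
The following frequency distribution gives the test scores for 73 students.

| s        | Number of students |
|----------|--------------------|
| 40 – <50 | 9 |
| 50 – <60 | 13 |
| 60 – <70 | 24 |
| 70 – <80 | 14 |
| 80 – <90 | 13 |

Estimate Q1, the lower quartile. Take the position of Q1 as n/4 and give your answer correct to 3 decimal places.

Cumulative frequencies: 9, 22, 46, 60, 73
n = 73; position = n/4 = 18.25.
This falls in the class 50 – <60: L = 50, F = 9, f = 13, h = 10.
Lower quartile ≈ 50 + ((18.25 − 9) / 13) × 10 = 57.1154

57.115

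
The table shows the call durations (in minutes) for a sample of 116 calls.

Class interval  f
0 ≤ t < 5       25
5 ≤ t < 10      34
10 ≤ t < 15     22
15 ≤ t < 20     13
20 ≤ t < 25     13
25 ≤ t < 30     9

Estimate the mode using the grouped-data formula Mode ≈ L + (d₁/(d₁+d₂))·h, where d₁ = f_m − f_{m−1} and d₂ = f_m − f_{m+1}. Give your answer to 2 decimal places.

7.14

Modal class: 5 ≤ t < 10 (highest frequency 34).
d₁ = 34 − 25 = 9, d₂ = 34 − 22 = 12
Mode ≈ 5 + (9/(9+12)) × 5 = 5 + 2.1429 = 7.1429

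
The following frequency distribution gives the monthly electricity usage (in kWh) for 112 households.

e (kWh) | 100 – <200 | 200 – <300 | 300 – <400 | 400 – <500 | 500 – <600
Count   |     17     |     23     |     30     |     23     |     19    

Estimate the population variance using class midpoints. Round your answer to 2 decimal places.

Midpoints: 150, 250, 350, 450, 550
n = 112, Σfm = 39600, mean = 353.5714
Σfm² = 15900000
Σf(m − x̄)² = Σfm² − (Σfm)²/n = 15900000 − 39600²/112 = 1898571.4286
Population variance = 1898571.4286 / 112 = 16951.5306

16951.53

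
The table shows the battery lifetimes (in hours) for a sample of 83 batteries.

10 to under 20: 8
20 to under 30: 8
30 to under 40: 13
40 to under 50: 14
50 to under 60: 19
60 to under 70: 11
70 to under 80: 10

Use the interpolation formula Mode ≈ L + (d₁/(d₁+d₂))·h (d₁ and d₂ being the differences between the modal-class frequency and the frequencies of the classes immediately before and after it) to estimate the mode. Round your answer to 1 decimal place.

53.8

Modal class: 50 to under 60 (highest frequency 19).
d₁ = 19 − 14 = 5, d₂ = 19 − 11 = 8
Mode ≈ 50 + (5/(5+8)) × 10 = 50 + 3.8462 = 53.8462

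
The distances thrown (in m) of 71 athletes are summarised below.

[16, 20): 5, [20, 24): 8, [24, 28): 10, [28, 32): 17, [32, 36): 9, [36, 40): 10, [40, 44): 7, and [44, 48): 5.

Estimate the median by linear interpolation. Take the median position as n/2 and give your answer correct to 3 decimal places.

Cumulative frequencies: 5, 13, 23, 40, 49, 59, 66, 71
n = 71; position = n/2 = 35.5.
This falls in the class [28, 32): L = 28, F = 23, f = 17, h = 4.
Median ≈ 28 + ((35.5 − 23) / 17) × 4 = 30.9412

30.941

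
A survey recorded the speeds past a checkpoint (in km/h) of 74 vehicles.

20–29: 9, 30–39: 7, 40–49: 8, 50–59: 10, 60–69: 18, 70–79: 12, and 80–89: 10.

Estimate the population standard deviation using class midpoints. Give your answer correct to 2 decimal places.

18.95

Midpoints: 24.5, 34.5, 44.5, 54.5, 64.5, 74.5, 84.5
n = 74, Σfm = 4263, mean = 57.6081
Σfm² = 272168.5
Σf(m − x̄)² = Σfm² − (Σfm)²/n = 272168.5 − 4263²/74 = 26585.1351
Population variance = 26585.1351 / 74 = 359.2586
Standard deviation = √359.2586 = 18.9541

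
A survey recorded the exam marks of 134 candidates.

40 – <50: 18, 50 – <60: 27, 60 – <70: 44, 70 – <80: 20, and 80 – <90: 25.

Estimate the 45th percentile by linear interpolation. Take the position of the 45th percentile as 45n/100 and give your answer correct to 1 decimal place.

63.5

Cumulative frequencies: 18, 45, 89, 109, 134
n = 134; position = 45n/100 = 60.3.
This falls in the class 60 – <70: L = 60, F = 45, f = 44, h = 10.
45th percentile ≈ 60 + ((60.3 − 45) / 44) × 10 = 63.4773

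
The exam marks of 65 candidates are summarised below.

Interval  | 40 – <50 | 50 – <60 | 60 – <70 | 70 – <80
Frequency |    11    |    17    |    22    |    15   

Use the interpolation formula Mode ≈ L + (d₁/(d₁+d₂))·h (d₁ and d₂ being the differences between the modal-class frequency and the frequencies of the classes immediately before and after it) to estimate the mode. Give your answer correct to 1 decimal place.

Modal class: 60 – <70 (highest frequency 22).
d₁ = 22 − 17 = 5, d₂ = 22 − 15 = 7
Mode ≈ 60 + (5/(5+7)) × 10 = 60 + 4.1667 = 64.1667

64.2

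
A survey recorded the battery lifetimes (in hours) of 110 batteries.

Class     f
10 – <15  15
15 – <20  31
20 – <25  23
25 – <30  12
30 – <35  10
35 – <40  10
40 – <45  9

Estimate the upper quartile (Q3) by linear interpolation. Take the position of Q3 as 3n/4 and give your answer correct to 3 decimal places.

30.750

Cumulative frequencies: 15, 46, 69, 81, 91, 101, 110
n = 110; position = 3n/4 = 82.5.
This falls in the class 30 – <35: L = 30, F = 81, f = 10, h = 5.
Upper quartile ≈ 30 + ((82.5 − 81) / 10) × 5 = 30.7500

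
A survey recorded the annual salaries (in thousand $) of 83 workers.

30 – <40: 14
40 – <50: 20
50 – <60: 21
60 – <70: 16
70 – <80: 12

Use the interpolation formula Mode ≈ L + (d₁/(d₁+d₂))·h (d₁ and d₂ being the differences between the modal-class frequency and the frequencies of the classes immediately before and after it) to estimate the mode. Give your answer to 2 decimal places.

51.67

Modal class: 50 – <60 (highest frequency 21).
d₁ = 21 − 20 = 1, d₂ = 21 − 16 = 5
Mode ≈ 50 + (1/(1+5)) × 10 = 50 + 1.6667 = 51.6667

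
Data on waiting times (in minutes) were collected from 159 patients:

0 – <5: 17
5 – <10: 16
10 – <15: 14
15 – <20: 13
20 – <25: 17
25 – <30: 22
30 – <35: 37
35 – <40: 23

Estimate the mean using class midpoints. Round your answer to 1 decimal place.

Midpoints: 2.5, 7.5, 12.5, 17.5, 22.5, 27.5, 32.5, 37.5
Σfm = 17×2.5 + 16×7.5 + 14×12.5 + 13×17.5 + 17×22.5 + 22×27.5 + 37×32.5 + 23×37.5 = 3617.5
n = Σf = 159
Mean = 3617.5 / 159 = 22.7516

22.8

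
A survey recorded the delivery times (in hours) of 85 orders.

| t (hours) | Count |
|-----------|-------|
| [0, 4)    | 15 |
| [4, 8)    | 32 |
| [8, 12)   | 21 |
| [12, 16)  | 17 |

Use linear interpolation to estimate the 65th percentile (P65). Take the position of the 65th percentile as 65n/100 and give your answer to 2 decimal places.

9.57

Cumulative frequencies: 15, 47, 68, 85
n = 85; position = 65n/100 = 55.25.
This falls in the class [8, 12): L = 8, F = 47, f = 21, h = 4.
65th percentile ≈ 8 + ((55.25 − 47) / 21) × 4 = 9.5714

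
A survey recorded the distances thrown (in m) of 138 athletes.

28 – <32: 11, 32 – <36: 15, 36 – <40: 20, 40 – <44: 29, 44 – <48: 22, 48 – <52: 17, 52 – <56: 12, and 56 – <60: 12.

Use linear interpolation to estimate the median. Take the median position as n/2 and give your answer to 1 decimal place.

43.2

Cumulative frequencies: 11, 26, 46, 75, 97, 114, 126, 138
n = 138; position = n/2 = 69.
This falls in the class 40 – <44: L = 40, F = 46, f = 29, h = 4.
Median ≈ 40 + ((69 − 46) / 29) × 4 = 43.1724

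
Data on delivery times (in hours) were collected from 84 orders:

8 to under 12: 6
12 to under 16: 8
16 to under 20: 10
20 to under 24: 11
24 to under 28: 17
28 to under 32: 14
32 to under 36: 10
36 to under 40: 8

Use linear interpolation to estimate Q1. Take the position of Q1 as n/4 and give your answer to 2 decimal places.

Cumulative frequencies: 6, 14, 24, 35, 52, 66, 76, 84
n = 84; position = n/4 = 21.
This falls in the class 16 to under 20: L = 16, F = 14, f = 10, h = 4.
Lower quartile ≈ 16 + ((21 − 14) / 10) × 4 = 18.8000

18.80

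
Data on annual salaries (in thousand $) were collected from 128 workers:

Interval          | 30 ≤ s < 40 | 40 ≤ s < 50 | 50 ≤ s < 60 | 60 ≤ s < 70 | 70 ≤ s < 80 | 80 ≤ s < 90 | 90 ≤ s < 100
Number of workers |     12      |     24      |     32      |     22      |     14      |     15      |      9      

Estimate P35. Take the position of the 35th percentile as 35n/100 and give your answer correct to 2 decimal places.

52.75

Cumulative frequencies: 12, 36, 68, 90, 104, 119, 128
n = 128; position = 35n/100 = 44.8.
This falls in the class 50 ≤ s < 60: L = 50, F = 36, f = 32, h = 10.
35th percentile ≈ 50 + ((44.8 − 36) / 32) × 10 = 52.7500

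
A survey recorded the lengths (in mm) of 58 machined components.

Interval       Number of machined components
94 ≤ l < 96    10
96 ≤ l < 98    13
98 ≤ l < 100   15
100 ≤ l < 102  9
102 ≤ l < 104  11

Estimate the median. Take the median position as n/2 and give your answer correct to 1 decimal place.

98.8

Cumulative frequencies: 10, 23, 38, 47, 58
n = 58; position = n/2 = 29.
This falls in the class 98 ≤ l < 100: L = 98, F = 23, f = 15, h = 2.
Median ≈ 98 + ((29 − 23) / 15) × 2 = 98.8000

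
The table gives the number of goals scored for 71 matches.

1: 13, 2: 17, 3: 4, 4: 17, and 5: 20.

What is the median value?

4

Cumulative frequencies: 13, 30, 34, 51, 71
n = 71, so the median is the value in position (n+1)/2 = 36.
Position 36 falls at value 4.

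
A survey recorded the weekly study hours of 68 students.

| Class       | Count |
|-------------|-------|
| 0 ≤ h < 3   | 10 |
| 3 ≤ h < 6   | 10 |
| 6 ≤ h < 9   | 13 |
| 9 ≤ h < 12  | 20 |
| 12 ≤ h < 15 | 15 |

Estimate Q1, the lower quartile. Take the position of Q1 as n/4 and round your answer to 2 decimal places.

Cumulative frequencies: 10, 20, 33, 53, 68
n = 68; position = n/4 = 17.
This falls in the class 3 ≤ h < 6: L = 3, F = 10, f = 10, h = 3.
Lower quartile ≈ 3 + ((17 − 10) / 10) × 3 = 5.1000

5.10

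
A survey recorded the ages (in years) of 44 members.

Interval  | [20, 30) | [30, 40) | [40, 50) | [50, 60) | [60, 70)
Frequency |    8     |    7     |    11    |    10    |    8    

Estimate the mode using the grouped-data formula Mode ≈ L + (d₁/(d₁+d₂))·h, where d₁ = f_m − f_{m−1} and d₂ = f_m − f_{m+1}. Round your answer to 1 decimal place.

48.0

Modal class: [40, 50) (highest frequency 11).
d₁ = 11 − 7 = 4, d₂ = 11 − 10 = 1
Mode ≈ 40 + (4/(4+1)) × 10 = 40 + 8.0000 = 48.0000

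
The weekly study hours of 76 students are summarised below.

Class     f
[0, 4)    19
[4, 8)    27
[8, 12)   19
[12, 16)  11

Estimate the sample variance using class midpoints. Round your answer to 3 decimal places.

16.135

Midpoints: 2, 6, 10, 14
n = 76, Σfm = 544, mean = 7.1579
Σfm² = 5104
Σf(m − x̄)² = Σfm² − (Σfm)²/n = 5104 − 544²/76 = 1210.1053
Sample variance = 1210.1053 / 75 = 16.1347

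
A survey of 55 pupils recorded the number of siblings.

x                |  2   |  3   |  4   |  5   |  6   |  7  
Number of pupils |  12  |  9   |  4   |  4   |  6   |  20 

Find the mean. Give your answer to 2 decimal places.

Values: 2, 3, 4, 5, 6, 7
Σfx = 12×2 + 9×3 + 4×4 + 4×5 + 6×6 + 20×7 = 263
n = Σf = 55
Mean = 263 / 55 = 4.7818

4.78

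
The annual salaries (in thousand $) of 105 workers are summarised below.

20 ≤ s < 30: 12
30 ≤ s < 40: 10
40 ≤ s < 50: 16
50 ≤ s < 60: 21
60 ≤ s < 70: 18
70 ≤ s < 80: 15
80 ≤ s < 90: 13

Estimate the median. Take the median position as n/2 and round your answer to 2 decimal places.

Cumulative frequencies: 12, 22, 38, 59, 77, 92, 105
n = 105; position = n/2 = 52.5.
This falls in the class 50 ≤ s < 60: L = 50, F = 38, f = 21, h = 10.
Median ≈ 50 + ((52.5 − 38) / 21) × 10 = 56.9048

56.90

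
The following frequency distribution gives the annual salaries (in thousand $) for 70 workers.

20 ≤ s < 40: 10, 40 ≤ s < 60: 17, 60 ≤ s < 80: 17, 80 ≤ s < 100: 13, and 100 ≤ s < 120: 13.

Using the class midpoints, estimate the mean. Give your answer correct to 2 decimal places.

70.57

Midpoints: 30, 50, 70, 90, 110
Σfm = 10×30 + 17×50 + 17×70 + 13×90 + 13×110 = 4940
n = Σf = 70
Mean = 4940 / 70 = 70.5714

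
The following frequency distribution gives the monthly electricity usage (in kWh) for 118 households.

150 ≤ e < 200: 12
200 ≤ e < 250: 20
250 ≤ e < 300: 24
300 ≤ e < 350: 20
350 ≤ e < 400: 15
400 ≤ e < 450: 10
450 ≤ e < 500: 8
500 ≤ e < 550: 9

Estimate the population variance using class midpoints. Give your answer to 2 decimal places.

Midpoints: 175, 225, 275, 325, 375, 425, 475, 525
n = 118, Σfm = 38100, mean = 322.8814
Σfm² = 13508750
Σf(m − x̄)² = Σfm² − (Σfm)²/n = 13508750 − 38100²/118 = 1206970.3390
Population variance = 1206970.3390 / 118 = 10228.5622

10228.56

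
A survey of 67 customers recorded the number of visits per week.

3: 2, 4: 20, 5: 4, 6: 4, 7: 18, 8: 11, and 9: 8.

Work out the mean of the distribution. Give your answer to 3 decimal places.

Values: 3, 4, 5, 6, 7, 8, 9
Σfx = 2×3 + 20×4 + 4×5 + 4×6 + 18×7 + 11×8 + 8×9 = 416
n = Σf = 67
Mean = 416 / 67 = 6.2090

6.209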